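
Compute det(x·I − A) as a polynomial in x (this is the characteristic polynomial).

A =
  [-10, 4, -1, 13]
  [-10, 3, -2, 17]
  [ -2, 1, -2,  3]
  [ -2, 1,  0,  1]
x^4 + 8*x^3 + 24*x^2 + 32*x + 16

Expanding det(x·I − A) (e.g. by cofactor expansion or by noting that A is similar to its Jordan form J, which has the same characteristic polynomial as A) gives
  χ_A(x) = x^4 + 8*x^3 + 24*x^2 + 32*x + 16
which factors as (x + 2)^4. The eigenvalues (with algebraic multiplicities) are λ = -2 with multiplicity 4.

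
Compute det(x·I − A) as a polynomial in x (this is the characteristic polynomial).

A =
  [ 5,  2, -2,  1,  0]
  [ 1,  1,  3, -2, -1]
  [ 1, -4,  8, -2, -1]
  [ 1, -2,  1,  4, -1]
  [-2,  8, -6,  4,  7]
x^5 - 25*x^4 + 250*x^3 - 1250*x^2 + 3125*x - 3125

Expanding det(x·I − A) (e.g. by cofactor expansion or by noting that A is similar to its Jordan form J, which has the same characteristic polynomial as A) gives
  χ_A(x) = x^5 - 25*x^4 + 250*x^3 - 1250*x^2 + 3125*x - 3125
which factors as (x - 5)^5. The eigenvalues (with algebraic multiplicities) are λ = 5 with multiplicity 5.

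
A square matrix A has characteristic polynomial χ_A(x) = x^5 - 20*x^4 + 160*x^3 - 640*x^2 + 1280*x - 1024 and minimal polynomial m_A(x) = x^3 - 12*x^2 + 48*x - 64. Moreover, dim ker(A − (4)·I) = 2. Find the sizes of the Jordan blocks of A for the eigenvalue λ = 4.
Block sizes for λ = 4: [3, 2]

Step 1 — from the characteristic polynomial, algebraic multiplicity of λ = 4 is 5. From dim ker(A − (4)·I) = 2, there are exactly 2 Jordan blocks for λ = 4.
Step 2 — from the minimal polynomial, the factor (x − 4)^3 tells us the largest block for λ = 4 has size 3.
Step 3 — with total size 5, 2 blocks, and largest block 3, the block sizes (in nonincreasing order) are [3, 2].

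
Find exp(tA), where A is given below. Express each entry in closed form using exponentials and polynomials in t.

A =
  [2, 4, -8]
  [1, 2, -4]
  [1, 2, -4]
e^{tA} =
  [2*t + 1, 4*t, -8*t]
  [t, 2*t + 1, -4*t]
  [t, 2*t, 1 - 4*t]

Strategy: write A = P · J · P⁻¹ where J is a Jordan canonical form, so e^{tA} = P · e^{tJ} · P⁻¹, and e^{tJ} can be computed block-by-block.

A has Jordan form
J =
  [0, 1, 0]
  [0, 0, 0]
  [0, 0, 0]
(up to reordering of blocks).

Per-block formulas:
  For a 2×2 Jordan block J_2(0): exp(t · J_2(0)) = e^(0t)·(I + t·N), where N is the 2×2 nilpotent shift.
  For a 1×1 block at λ = 0: exp(t · [0]) = [e^(0t)].

After assembling e^{tJ} and conjugating by P, we get:

e^{tA} =
  [2*t + 1, 4*t, -8*t]
  [t, 2*t + 1, -4*t]
  [t, 2*t, 1 - 4*t]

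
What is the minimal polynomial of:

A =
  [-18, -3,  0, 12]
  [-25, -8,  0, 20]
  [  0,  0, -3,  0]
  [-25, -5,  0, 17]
x^2 + 6*x + 9

The characteristic polynomial is χ_A(x) = (x + 3)^4, so the eigenvalues are known. The minimal polynomial is
  m_A(x) = Π_λ (x − λ)^{k_λ}
where k_λ is the size of the *largest* Jordan block for λ (equivalently, the smallest k with (A − λI)^k v = 0 for every generalised eigenvector v of λ).

  λ = -3: largest Jordan block has size 2, contributing (x + 3)^2

So m_A(x) = (x + 3)^2 = x^2 + 6*x + 9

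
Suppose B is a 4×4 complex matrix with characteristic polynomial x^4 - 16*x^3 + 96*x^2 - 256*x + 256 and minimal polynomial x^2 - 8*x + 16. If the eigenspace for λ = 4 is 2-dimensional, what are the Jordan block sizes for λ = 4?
Block sizes for λ = 4: [2, 2]

Step 1 — from the characteristic polynomial, algebraic multiplicity of λ = 4 is 4. From dim ker(B − (4)·I) = 2, there are exactly 2 Jordan blocks for λ = 4.
Step 2 — from the minimal polynomial, the factor (x − 4)^2 tells us the largest block for λ = 4 has size 2.
Step 3 — with total size 4, 2 blocks, and largest block 2, the block sizes (in nonincreasing order) are [2, 2].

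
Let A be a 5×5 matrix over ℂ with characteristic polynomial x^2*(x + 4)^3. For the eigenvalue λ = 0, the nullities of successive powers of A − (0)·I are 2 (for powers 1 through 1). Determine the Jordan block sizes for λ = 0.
Block sizes for λ = 0: [1, 1]

From the dimensions of kernels of powers, the number of Jordan blocks of size at least j is d_j − d_{j−1} where d_j = dim ker(N^j) (with d_0 = 0). Computing the differences gives [2].
The number of blocks of size exactly k is (#blocks of size ≥ k) − (#blocks of size ≥ k + 1), so the partition is: 2 block(s) of size 1.
In nonincreasing order the block sizes are [1, 1].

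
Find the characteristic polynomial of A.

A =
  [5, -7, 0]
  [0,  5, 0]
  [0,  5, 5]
x^3 - 15*x^2 + 75*x - 125

Expanding det(x·I − A) (e.g. by cofactor expansion or by noting that A is similar to its Jordan form J, which has the same characteristic polynomial as A) gives
  χ_A(x) = x^3 - 15*x^2 + 75*x - 125
which factors as (x - 5)^3. The eigenvalues (with algebraic multiplicities) are λ = 5 with multiplicity 3.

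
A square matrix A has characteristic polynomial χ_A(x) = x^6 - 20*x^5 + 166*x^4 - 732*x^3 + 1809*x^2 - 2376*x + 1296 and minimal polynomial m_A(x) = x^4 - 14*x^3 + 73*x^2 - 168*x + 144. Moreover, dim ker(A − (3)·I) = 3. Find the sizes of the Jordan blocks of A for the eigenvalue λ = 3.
Block sizes for λ = 3: [2, 1, 1]

Step 1 — from the characteristic polynomial, algebraic multiplicity of λ = 3 is 4. From dim ker(A − (3)·I) = 3, there are exactly 3 Jordan blocks for λ = 3.
Step 2 — from the minimal polynomial, the factor (x − 3)^2 tells us the largest block for λ = 3 has size 2.
Step 3 — with total size 4, 3 blocks, and largest block 2, the block sizes (in nonincreasing order) are [2, 1, 1].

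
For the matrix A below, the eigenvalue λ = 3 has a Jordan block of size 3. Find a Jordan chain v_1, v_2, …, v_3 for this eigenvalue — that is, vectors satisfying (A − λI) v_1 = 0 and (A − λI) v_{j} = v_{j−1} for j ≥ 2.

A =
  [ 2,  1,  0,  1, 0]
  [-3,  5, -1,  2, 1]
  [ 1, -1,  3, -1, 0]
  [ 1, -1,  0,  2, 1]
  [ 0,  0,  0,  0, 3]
A Jordan chain for λ = 3 of length 3:
v_1 = (-1, -2, 1, 1, 0)ᵀ
v_2 = (-1, -3, 1, 1, 0)ᵀ
v_3 = (1, 0, 0, 0, 0)ᵀ

Let N = A − (3)·I. We want v_3 with N^3 v_3 = 0 but N^2 v_3 ≠ 0; then v_{j-1} := N · v_j for j = 3, …, 2.

Pick v_3 = (1, 0, 0, 0, 0)ᵀ.
Then v_2 = N · v_3 = (-1, -3, 1, 1, 0)ᵀ.
Then v_1 = N · v_2 = (-1, -2, 1, 1, 0)ᵀ.

Sanity check: (A − (3)·I) v_1 = (0, 0, 0, 0, 0)ᵀ = 0. ✓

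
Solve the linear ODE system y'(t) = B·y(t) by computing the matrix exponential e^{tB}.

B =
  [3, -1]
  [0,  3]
e^{tB} =
  [exp(3*t), -t*exp(3*t)]
  [0, exp(3*t)]

Strategy: write B = P · J · P⁻¹ where J is a Jordan canonical form, so e^{tB} = P · e^{tJ} · P⁻¹, and e^{tJ} can be computed block-by-block.

B has Jordan form
J =
  [3, 1]
  [0, 3]
(up to reordering of blocks).

Per-block formulas:
  For a 2×2 Jordan block J_2(3): exp(t · J_2(3)) = e^(3t)·(I + t·N), where N is the 2×2 nilpotent shift.

After assembling e^{tJ} and conjugating by P, we get:

e^{tB} =
  [exp(3*t), -t*exp(3*t)]
  [0, exp(3*t)]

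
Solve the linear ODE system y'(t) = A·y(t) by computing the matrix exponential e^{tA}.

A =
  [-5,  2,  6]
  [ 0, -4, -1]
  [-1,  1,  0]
e^{tA} =
  [-t^2*exp(-3*t) - 2*t*exp(-3*t) + exp(-3*t), 2*t*exp(-3*t), 2*t^2*exp(-3*t) + 6*t*exp(-3*t)]
  [t^2*exp(-3*t)/2, -t*exp(-3*t) + exp(-3*t), -t^2*exp(-3*t) - t*exp(-3*t)]
  [-t^2*exp(-3*t)/2 - t*exp(-3*t), t*exp(-3*t), t^2*exp(-3*t) + 3*t*exp(-3*t) + exp(-3*t)]

Strategy: write A = P · J · P⁻¹ where J is a Jordan canonical form, so e^{tA} = P · e^{tJ} · P⁻¹, and e^{tJ} can be computed block-by-block.

A has Jordan form
J =
  [-3,  1,  0]
  [ 0, -3,  1]
  [ 0,  0, -3]
(up to reordering of blocks).

Per-block formulas:
  For a 3×3 Jordan block J_3(-3): exp(t · J_3(-3)) = e^(-3t)·(I + t·N + (t^2/2)·N^2), where N is the 3×3 nilpotent shift.

After assembling e^{tJ} and conjugating by P, we get:

e^{tA} =
  [-t^2*exp(-3*t) - 2*t*exp(-3*t) + exp(-3*t), 2*t*exp(-3*t), 2*t^2*exp(-3*t) + 6*t*exp(-3*t)]
  [t^2*exp(-3*t)/2, -t*exp(-3*t) + exp(-3*t), -t^2*exp(-3*t) - t*exp(-3*t)]
  [-t^2*exp(-3*t)/2 - t*exp(-3*t), t*exp(-3*t), t^2*exp(-3*t) + 3*t*exp(-3*t) + exp(-3*t)]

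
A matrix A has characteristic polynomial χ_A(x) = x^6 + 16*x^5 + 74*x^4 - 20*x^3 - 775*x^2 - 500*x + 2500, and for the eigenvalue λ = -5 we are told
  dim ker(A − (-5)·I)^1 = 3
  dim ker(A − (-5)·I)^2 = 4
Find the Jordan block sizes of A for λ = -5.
Block sizes for λ = -5: [2, 1, 1]

From the dimensions of kernels of powers, the number of Jordan blocks of size at least j is d_j − d_{j−1} where d_j = dim ker(N^j) (with d_0 = 0). Computing the differences gives [3, 1].
The number of blocks of size exactly k is (#blocks of size ≥ k) − (#blocks of size ≥ k + 1), so the partition is: 2 block(s) of size 1, 1 block(s) of size 2.
In nonincreasing order the block sizes are [2, 1, 1].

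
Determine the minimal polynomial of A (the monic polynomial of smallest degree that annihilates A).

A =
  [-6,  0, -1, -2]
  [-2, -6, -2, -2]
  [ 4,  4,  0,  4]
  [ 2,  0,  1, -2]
x^3 + 10*x^2 + 32*x + 32

The characteristic polynomial is χ_A(x) = (x + 2)*(x + 4)^3, so the eigenvalues are known. The minimal polynomial is
  m_A(x) = Π_λ (x − λ)^{k_λ}
where k_λ is the size of the *largest* Jordan block for λ (equivalently, the smallest k with (A − λI)^k v = 0 for every generalised eigenvector v of λ).

  λ = -4: largest Jordan block has size 2, contributing (x + 4)^2
  λ = -2: largest Jordan block has size 1, contributing (x + 2)

So m_A(x) = (x + 2)*(x + 4)^2 = x^3 + 10*x^2 + 32*x + 32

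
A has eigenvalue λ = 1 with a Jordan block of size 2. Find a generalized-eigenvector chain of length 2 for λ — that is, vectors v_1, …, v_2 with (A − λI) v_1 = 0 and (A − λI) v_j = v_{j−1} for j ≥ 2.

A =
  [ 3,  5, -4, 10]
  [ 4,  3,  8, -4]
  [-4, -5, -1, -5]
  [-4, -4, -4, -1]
A Jordan chain for λ = 1 of length 2:
v_1 = (2, 4, -4, -4)ᵀ
v_2 = (1, 0, 0, 0)ᵀ

Let N = A − (1)·I. We want v_2 with N^2 v_2 = 0 but N^1 v_2 ≠ 0; then v_{j-1} := N · v_j for j = 2, …, 2.

Pick v_2 = (1, 0, 0, 0)ᵀ.
Then v_1 = N · v_2 = (2, 4, -4, -4)ᵀ.

Sanity check: (A − (1)·I) v_1 = (0, 0, 0, 0)ᵀ = 0. ✓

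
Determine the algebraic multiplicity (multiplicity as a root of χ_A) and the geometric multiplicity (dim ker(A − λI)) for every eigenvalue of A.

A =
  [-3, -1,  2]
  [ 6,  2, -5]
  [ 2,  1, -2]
λ = -1: alg = 3, geom = 1

Step 1 — factor the characteristic polynomial to read off the algebraic multiplicities:
  χ_A(x) = (x + 1)^3

Step 2 — compute geometric multiplicities via the rank-nullity identity g(λ) = n − rank(A − λI):
  rank(A − (-1)·I) = 2, so dim ker(A − (-1)·I) = n − 2 = 1

Summary:
  λ = -1: algebraic multiplicity = 3, geometric multiplicity = 1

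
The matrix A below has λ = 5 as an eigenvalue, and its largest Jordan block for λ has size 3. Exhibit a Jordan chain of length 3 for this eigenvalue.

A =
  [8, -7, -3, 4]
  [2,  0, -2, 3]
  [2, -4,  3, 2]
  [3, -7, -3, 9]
A Jordan chain for λ = 5 of length 3:
v_1 = (1, 1, 0, 1)ᵀ
v_2 = (3, 2, 2, 3)ᵀ
v_3 = (1, 0, 0, 0)ᵀ

Let N = A − (5)·I. We want v_3 with N^3 v_3 = 0 but N^2 v_3 ≠ 0; then v_{j-1} := N · v_j for j = 3, …, 2.

Pick v_3 = (1, 0, 0, 0)ᵀ.
Then v_2 = N · v_3 = (3, 2, 2, 3)ᵀ.
Then v_1 = N · v_2 = (1, 1, 0, 1)ᵀ.

Sanity check: (A − (5)·I) v_1 = (0, 0, 0, 0)ᵀ = 0. ✓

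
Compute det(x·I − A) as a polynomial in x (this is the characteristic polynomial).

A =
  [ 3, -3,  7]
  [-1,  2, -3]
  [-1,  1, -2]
x^3 - 3*x^2 + 3*x - 1

Expanding det(x·I − A) (e.g. by cofactor expansion or by noting that A is similar to its Jordan form J, which has the same characteristic polynomial as A) gives
  χ_A(x) = x^3 - 3*x^2 + 3*x - 1
which factors as (x - 1)^3. The eigenvalues (with algebraic multiplicities) are λ = 1 with multiplicity 3.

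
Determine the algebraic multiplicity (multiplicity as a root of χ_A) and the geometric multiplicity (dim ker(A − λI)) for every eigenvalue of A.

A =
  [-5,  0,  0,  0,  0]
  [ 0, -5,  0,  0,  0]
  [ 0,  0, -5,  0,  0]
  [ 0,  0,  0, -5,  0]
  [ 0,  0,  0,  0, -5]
λ = -5: alg = 5, geom = 5

Step 1 — factor the characteristic polynomial to read off the algebraic multiplicities:
  χ_A(x) = (x + 5)^5

Step 2 — compute geometric multiplicities via the rank-nullity identity g(λ) = n − rank(A − λI):
  rank(A − (-5)·I) = 0, so dim ker(A − (-5)·I) = n − 0 = 5

Summary:
  λ = -5: algebraic multiplicity = 5, geometric multiplicity = 5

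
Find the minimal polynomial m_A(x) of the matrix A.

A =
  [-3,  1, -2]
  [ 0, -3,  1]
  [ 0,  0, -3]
x^3 + 9*x^2 + 27*x + 27

The characteristic polynomial is χ_A(x) = (x + 3)^3, so the eigenvalues are known. The minimal polynomial is
  m_A(x) = Π_λ (x − λ)^{k_λ}
where k_λ is the size of the *largest* Jordan block for λ (equivalently, the smallest k with (A − λI)^k v = 0 for every generalised eigenvector v of λ).

  λ = -3: largest Jordan block has size 3, contributing (x + 3)^3

So m_A(x) = (x + 3)^3 = x^3 + 9*x^2 + 27*x + 27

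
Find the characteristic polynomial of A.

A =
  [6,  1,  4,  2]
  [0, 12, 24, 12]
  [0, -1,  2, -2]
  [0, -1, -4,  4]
x^4 - 24*x^3 + 216*x^2 - 864*x + 1296

Expanding det(x·I − A) (e.g. by cofactor expansion or by noting that A is similar to its Jordan form J, which has the same characteristic polynomial as A) gives
  χ_A(x) = x^4 - 24*x^3 + 216*x^2 - 864*x + 1296
which factors as (x - 6)^4. The eigenvalues (with algebraic multiplicities) are λ = 6 with multiplicity 4.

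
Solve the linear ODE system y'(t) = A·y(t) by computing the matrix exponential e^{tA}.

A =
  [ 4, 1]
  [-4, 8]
e^{tA} =
  [-2*t*exp(6*t) + exp(6*t), t*exp(6*t)]
  [-4*t*exp(6*t), 2*t*exp(6*t) + exp(6*t)]

Strategy: write A = P · J · P⁻¹ where J is a Jordan canonical form, so e^{tA} = P · e^{tJ} · P⁻¹, and e^{tJ} can be computed block-by-block.

A has Jordan form
J =
  [6, 1]
  [0, 6]
(up to reordering of blocks).

Per-block formulas:
  For a 2×2 Jordan block J_2(6): exp(t · J_2(6)) = e^(6t)·(I + t·N), where N is the 2×2 nilpotent shift.

After assembling e^{tJ} and conjugating by P, we get:

e^{tA} =
  [-2*t*exp(6*t) + exp(6*t), t*exp(6*t)]
  [-4*t*exp(6*t), 2*t*exp(6*t) + exp(6*t)]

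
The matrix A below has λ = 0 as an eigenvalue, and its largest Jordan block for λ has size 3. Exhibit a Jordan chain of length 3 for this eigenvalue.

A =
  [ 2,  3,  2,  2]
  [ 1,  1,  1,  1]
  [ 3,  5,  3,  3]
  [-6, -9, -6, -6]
A Jordan chain for λ = 0 of length 3:
v_1 = (1, 0, 2, -3)ᵀ
v_2 = (2, 1, 3, -6)ᵀ
v_3 = (1, 0, 0, 0)ᵀ

Let N = A − (0)·I. We want v_3 with N^3 v_3 = 0 but N^2 v_3 ≠ 0; then v_{j-1} := N · v_j for j = 3, …, 2.

Pick v_3 = (1, 0, 0, 0)ᵀ.
Then v_2 = N · v_3 = (2, 1, 3, -6)ᵀ.
Then v_1 = N · v_2 = (1, 0, 2, -3)ᵀ.

Sanity check: (A − (0)·I) v_1 = (0, 0, 0, 0)ᵀ = 0. ✓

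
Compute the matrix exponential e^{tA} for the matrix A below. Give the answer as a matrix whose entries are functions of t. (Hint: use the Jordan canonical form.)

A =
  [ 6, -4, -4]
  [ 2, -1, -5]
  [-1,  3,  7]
e^{tA} =
  [2*t*exp(4*t) + exp(4*t), -4*t*exp(4*t), -4*t*exp(4*t)]
  [-t^2*exp(4*t)/2 + 2*t*exp(4*t), t^2*exp(4*t) - 5*t*exp(4*t) + exp(4*t), t^2*exp(4*t) - 5*t*exp(4*t)]
  [t^2*exp(4*t)/2 - t*exp(4*t), -t^2*exp(4*t) + 3*t*exp(4*t), -t^2*exp(4*t) + 3*t*exp(4*t) + exp(4*t)]

Strategy: write A = P · J · P⁻¹ where J is a Jordan canonical form, so e^{tA} = P · e^{tJ} · P⁻¹, and e^{tJ} can be computed block-by-block.

A has Jordan form
J =
  [4, 1, 0]
  [0, 4, 1]
  [0, 0, 4]
(up to reordering of blocks).

Per-block formulas:
  For a 3×3 Jordan block J_3(4): exp(t · J_3(4)) = e^(4t)·(I + t·N + (t^2/2)·N^2), where N is the 3×3 nilpotent shift.

After assembling e^{tJ} and conjugating by P, we get:

e^{tA} =
  [2*t*exp(4*t) + exp(4*t), -4*t*exp(4*t), -4*t*exp(4*t)]
  [-t^2*exp(4*t)/2 + 2*t*exp(4*t), t^2*exp(4*t) - 5*t*exp(4*t) + exp(4*t), t^2*exp(4*t) - 5*t*exp(4*t)]
  [t^2*exp(4*t)/2 - t*exp(4*t), -t^2*exp(4*t) + 3*t*exp(4*t), -t^2*exp(4*t) + 3*t*exp(4*t) + exp(4*t)]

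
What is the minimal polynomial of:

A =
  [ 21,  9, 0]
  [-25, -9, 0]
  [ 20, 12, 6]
x^2 - 12*x + 36

The characteristic polynomial is χ_A(x) = (x - 6)^3, so the eigenvalues are known. The minimal polynomial is
  m_A(x) = Π_λ (x − λ)^{k_λ}
where k_λ is the size of the *largest* Jordan block for λ (equivalently, the smallest k with (A − λI)^k v = 0 for every generalised eigenvector v of λ).

  λ = 6: largest Jordan block has size 2, contributing (x − 6)^2

So m_A(x) = (x - 6)^2 = x^2 - 12*x + 36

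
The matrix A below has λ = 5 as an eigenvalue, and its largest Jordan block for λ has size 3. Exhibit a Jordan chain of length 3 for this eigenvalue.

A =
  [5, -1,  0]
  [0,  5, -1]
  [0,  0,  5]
A Jordan chain for λ = 5 of length 3:
v_1 = (1, 0, 0)ᵀ
v_2 = (0, -1, 0)ᵀ
v_3 = (0, 0, 1)ᵀ

Let N = A − (5)·I. We want v_3 with N^3 v_3 = 0 but N^2 v_3 ≠ 0; then v_{j-1} := N · v_j for j = 3, …, 2.

Pick v_3 = (0, 0, 1)ᵀ.
Then v_2 = N · v_3 = (0, -1, 0)ᵀ.
Then v_1 = N · v_2 = (1, 0, 0)ᵀ.

Sanity check: (A − (5)·I) v_1 = (0, 0, 0)ᵀ = 0. ✓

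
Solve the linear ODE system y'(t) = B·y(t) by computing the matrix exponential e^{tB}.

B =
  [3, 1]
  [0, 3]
e^{tB} =
  [exp(3*t), t*exp(3*t)]
  [0, exp(3*t)]

Strategy: write B = P · J · P⁻¹ where J is a Jordan canonical form, so e^{tB} = P · e^{tJ} · P⁻¹, and e^{tJ} can be computed block-by-block.

B has Jordan form
J =
  [3, 1]
  [0, 3]
(up to reordering of blocks).

Per-block formulas:
  For a 2×2 Jordan block J_2(3): exp(t · J_2(3)) = e^(3t)·(I + t·N), where N is the 2×2 nilpotent shift.

After assembling e^{tJ} and conjugating by P, we get:

e^{tB} =
  [exp(3*t), t*exp(3*t)]
  [0, exp(3*t)]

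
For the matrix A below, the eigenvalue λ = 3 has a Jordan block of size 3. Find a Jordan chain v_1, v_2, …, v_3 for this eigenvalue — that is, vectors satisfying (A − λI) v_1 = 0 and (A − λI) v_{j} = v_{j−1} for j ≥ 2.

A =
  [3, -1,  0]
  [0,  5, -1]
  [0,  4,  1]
A Jordan chain for λ = 3 of length 3:
v_1 = (-2, 0, 0)ᵀ
v_2 = (-1, 2, 4)ᵀ
v_3 = (0, 1, 0)ᵀ

Let N = A − (3)·I. We want v_3 with N^3 v_3 = 0 but N^2 v_3 ≠ 0; then v_{j-1} := N · v_j for j = 3, …, 2.

Pick v_3 = (0, 1, 0)ᵀ.
Then v_2 = N · v_3 = (-1, 2, 4)ᵀ.
Then v_1 = N · v_2 = (-2, 0, 0)ᵀ.

Sanity check: (A − (3)·I) v_1 = (0, 0, 0)ᵀ = 0. ✓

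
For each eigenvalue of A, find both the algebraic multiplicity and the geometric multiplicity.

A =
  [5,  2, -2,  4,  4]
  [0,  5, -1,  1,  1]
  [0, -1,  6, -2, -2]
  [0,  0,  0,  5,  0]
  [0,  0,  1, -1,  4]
λ = 5: alg = 5, geom = 3

Step 1 — factor the characteristic polynomial to read off the algebraic multiplicities:
  χ_A(x) = (x - 5)^5

Step 2 — compute geometric multiplicities via the rank-nullity identity g(λ) = n − rank(A − λI):
  rank(A − (5)·I) = 2, so dim ker(A − (5)·I) = n − 2 = 3

Summary:
  λ = 5: algebraic multiplicity = 5, geometric multiplicity = 3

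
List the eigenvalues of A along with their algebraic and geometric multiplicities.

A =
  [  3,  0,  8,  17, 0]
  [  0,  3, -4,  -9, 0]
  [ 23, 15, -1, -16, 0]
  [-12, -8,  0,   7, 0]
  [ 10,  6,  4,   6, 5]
λ = 1: alg = 2, geom = 1; λ = 5: alg = 3, geom = 2

Step 1 — factor the characteristic polynomial to read off the algebraic multiplicities:
  χ_A(x) = (x - 5)^3*(x - 1)^2

Step 2 — compute geometric multiplicities via the rank-nullity identity g(λ) = n − rank(A − λI):
  rank(A − (1)·I) = 4, so dim ker(A − (1)·I) = n − 4 = 1
  rank(A − (5)·I) = 3, so dim ker(A − (5)·I) = n − 3 = 2

Summary:
  λ = 1: algebraic multiplicity = 2, geometric multiplicity = 1
  λ = 5: algebraic multiplicity = 3, geometric multiplicity = 2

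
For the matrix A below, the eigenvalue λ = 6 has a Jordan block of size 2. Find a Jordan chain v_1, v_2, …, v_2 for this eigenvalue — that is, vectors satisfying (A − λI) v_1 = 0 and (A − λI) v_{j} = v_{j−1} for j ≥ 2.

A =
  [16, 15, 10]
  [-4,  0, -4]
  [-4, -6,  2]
A Jordan chain for λ = 6 of length 2:
v_1 = (10, -4, -4)ᵀ
v_2 = (1, 0, 0)ᵀ

Let N = A − (6)·I. We want v_2 with N^2 v_2 = 0 but N^1 v_2 ≠ 0; then v_{j-1} := N · v_j for j = 2, …, 2.

Pick v_2 = (1, 0, 0)ᵀ.
Then v_1 = N · v_2 = (10, -4, -4)ᵀ.

Sanity check: (A − (6)·I) v_1 = (0, 0, 0)ᵀ = 0. ✓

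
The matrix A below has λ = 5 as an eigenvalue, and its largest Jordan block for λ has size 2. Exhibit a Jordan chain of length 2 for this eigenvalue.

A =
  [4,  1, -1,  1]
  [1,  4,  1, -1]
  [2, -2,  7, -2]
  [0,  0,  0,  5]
A Jordan chain for λ = 5 of length 2:
v_1 = (-1, 1, 2, 0)ᵀ
v_2 = (1, 0, 0, 0)ᵀ

Let N = A − (5)·I. We want v_2 with N^2 v_2 = 0 but N^1 v_2 ≠ 0; then v_{j-1} := N · v_j for j = 2, …, 2.

Pick v_2 = (1, 0, 0, 0)ᵀ.
Then v_1 = N · v_2 = (-1, 1, 2, 0)ᵀ.

Sanity check: (A − (5)·I) v_1 = (0, 0, 0, 0)ᵀ = 0. ✓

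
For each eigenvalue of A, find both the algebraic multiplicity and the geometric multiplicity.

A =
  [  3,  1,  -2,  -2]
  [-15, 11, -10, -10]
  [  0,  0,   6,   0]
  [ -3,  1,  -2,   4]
λ = 6: alg = 4, geom = 3

Step 1 — factor the characteristic polynomial to read off the algebraic multiplicities:
  χ_A(x) = (x - 6)^4

Step 2 — compute geometric multiplicities via the rank-nullity identity g(λ) = n − rank(A − λI):
  rank(A − (6)·I) = 1, so dim ker(A − (6)·I) = n − 1 = 3

Summary:
  λ = 6: algebraic multiplicity = 4, geometric multiplicity = 3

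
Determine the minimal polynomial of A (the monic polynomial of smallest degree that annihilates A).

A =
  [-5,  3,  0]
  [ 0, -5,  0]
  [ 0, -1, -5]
x^2 + 10*x + 25

The characteristic polynomial is χ_A(x) = (x + 5)^3, so the eigenvalues are known. The minimal polynomial is
  m_A(x) = Π_λ (x − λ)^{k_λ}
where k_λ is the size of the *largest* Jordan block for λ (equivalently, the smallest k with (A − λI)^k v = 0 for every generalised eigenvector v of λ).

  λ = -5: largest Jordan block has size 2, contributing (x + 5)^2

So m_A(x) = (x + 5)^2 = x^2 + 10*x + 25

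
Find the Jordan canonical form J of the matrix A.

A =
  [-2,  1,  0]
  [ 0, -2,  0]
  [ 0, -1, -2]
J_2(-2) ⊕ J_1(-2)

The characteristic polynomial is
  det(x·I − A) = x^3 + 6*x^2 + 12*x + 8 = (x + 2)^3

Eigenvalues and multiplicities (the geometric multiplicity of λ is n − rank(A − λI), which equals the number of Jordan blocks for λ):
  λ = -2: algebraic multiplicity = 3, geometric multiplicity = 2

Determining the block sizes for each eigenvalue:
  λ = -2: 2 blocks summing to 3 forces exactly one block of size 2 and the rest size 1 → block sizes [2, 1]

Assembling the blocks gives a Jordan form
J =
  [-2,  1,  0]
  [ 0, -2,  0]
  [ 0,  0, -2]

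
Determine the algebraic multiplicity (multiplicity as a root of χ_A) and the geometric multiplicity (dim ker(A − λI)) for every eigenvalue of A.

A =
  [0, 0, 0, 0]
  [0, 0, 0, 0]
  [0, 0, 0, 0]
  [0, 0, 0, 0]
λ = 0: alg = 4, geom = 4

Step 1 — factor the characteristic polynomial to read off the algebraic multiplicities:
  χ_A(x) = x^4

Step 2 — compute geometric multiplicities via the rank-nullity identity g(λ) = n − rank(A − λI):
  rank(A − (0)·I) = 0, so dim ker(A − (0)·I) = n − 0 = 4

Summary:
  λ = 0: algebraic multiplicity = 4, geometric multiplicity = 4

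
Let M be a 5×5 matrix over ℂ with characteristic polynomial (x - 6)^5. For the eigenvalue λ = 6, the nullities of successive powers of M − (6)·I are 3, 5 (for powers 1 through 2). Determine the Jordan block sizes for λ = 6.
Block sizes for λ = 6: [2, 2, 1]

From the dimensions of kernels of powers, the number of Jordan blocks of size at least j is d_j − d_{j−1} where d_j = dim ker(N^j) (with d_0 = 0). Computing the differences gives [3, 2].
The number of blocks of size exactly k is (#blocks of size ≥ k) − (#blocks of size ≥ k + 1), so the partition is: 1 block(s) of size 1, 2 block(s) of size 2.
In nonincreasing order the block sizes are [2, 2, 1].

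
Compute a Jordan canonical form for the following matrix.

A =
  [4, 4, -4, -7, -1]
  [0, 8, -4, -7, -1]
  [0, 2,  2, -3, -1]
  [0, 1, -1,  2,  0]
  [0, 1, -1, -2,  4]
J_2(4) ⊕ J_2(4) ⊕ J_1(4)

The characteristic polynomial is
  det(x·I − A) = x^5 - 20*x^4 + 160*x^3 - 640*x^2 + 1280*x - 1024 = (x - 4)^5

Eigenvalues and multiplicities (the geometric multiplicity of λ is n − rank(A − λI), which equals the number of Jordan blocks for λ):
  λ = 4: algebraic multiplicity = 5, geometric multiplicity = 3

Determining the block sizes for each eigenvalue:
  λ = 4: with am = 5 and gm = 3, the partition is not yet determined (e.g. several partitions of 5 into 3 parts exist). Let N = A − (4)·I. Computing rank(N^1) = 2, rank(N^2) = 0; the number of blocks of size ≥ j is rank(N^{j−1}) − rank(N^j), giving [3, 2]. So we have 2 block(s) of size 2, 1 block(s) of size 1 → block sizes [2, 2, 1]

Assembling the blocks gives a Jordan form
J =
  [4, 1, 0, 0, 0]
  [0, 4, 0, 0, 0]
  [0, 0, 4, 1, 0]
  [0, 0, 0, 4, 0]
  [0, 0, 0, 0, 4]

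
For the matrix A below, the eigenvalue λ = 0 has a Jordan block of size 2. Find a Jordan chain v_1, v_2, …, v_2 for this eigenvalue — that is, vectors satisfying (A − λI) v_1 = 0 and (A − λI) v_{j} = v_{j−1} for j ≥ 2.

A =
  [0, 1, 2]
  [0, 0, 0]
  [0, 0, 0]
A Jordan chain for λ = 0 of length 2:
v_1 = (1, 0, 0)ᵀ
v_2 = (0, 1, 0)ᵀ

Let N = A − (0)·I. We want v_2 with N^2 v_2 = 0 but N^1 v_2 ≠ 0; then v_{j-1} := N · v_j for j = 2, …, 2.

Pick v_2 = (0, 1, 0)ᵀ.
Then v_1 = N · v_2 = (1, 0, 0)ᵀ.

Sanity check: (A − (0)·I) v_1 = (0, 0, 0)ᵀ = 0. ✓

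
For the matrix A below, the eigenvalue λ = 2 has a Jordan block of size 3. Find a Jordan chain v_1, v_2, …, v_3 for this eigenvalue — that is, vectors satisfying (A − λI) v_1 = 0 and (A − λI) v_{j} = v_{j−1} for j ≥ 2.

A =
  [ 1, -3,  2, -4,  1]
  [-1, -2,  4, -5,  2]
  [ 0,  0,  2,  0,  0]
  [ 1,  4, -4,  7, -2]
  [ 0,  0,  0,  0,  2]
A Jordan chain for λ = 2 of length 3:
v_1 = (-1, -1, 0, 1, 0)ᵀ
v_2 = (-3, -4, 0, 4, 0)ᵀ
v_3 = (0, 1, 0, 0, 0)ᵀ

Let N = A − (2)·I. We want v_3 with N^3 v_3 = 0 but N^2 v_3 ≠ 0; then v_{j-1} := N · v_j for j = 3, …, 2.

Pick v_3 = (0, 1, 0, 0, 0)ᵀ.
Then v_2 = N · v_3 = (-3, -4, 0, 4, 0)ᵀ.
Then v_1 = N · v_2 = (-1, -1, 0, 1, 0)ᵀ.

Sanity check: (A − (2)·I) v_1 = (0, 0, 0, 0, 0)ᵀ = 0. ✓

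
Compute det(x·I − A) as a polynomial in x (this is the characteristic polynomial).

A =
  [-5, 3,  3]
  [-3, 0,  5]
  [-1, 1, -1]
x^3 + 6*x^2 + 12*x + 8

Expanding det(x·I − A) (e.g. by cofactor expansion or by noting that A is similar to its Jordan form J, which has the same characteristic polynomial as A) gives
  χ_A(x) = x^3 + 6*x^2 + 12*x + 8
which factors as (x + 2)^3. The eigenvalues (with algebraic multiplicities) are λ = -2 with multiplicity 3.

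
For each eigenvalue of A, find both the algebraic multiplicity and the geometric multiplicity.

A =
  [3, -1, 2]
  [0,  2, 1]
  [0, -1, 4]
λ = 3: alg = 3, geom = 1

Step 1 — factor the characteristic polynomial to read off the algebraic multiplicities:
  χ_A(x) = (x - 3)^3

Step 2 — compute geometric multiplicities via the rank-nullity identity g(λ) = n − rank(A − λI):
  rank(A − (3)·I) = 2, so dim ker(A − (3)·I) = n − 2 = 1

Summary:
  λ = 3: algebraic multiplicity = 3, geometric multiplicity = 1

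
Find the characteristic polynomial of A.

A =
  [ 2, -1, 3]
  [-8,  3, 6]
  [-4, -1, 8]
x^3 - 13*x^2 + 56*x - 80

Expanding det(x·I − A) (e.g. by cofactor expansion or by noting that A is similar to its Jordan form J, which has the same characteristic polynomial as A) gives
  χ_A(x) = x^3 - 13*x^2 + 56*x - 80
which factors as (x - 5)*(x - 4)^2. The eigenvalues (with algebraic multiplicities) are λ = 4 with multiplicity 2, λ = 5 with multiplicity 1.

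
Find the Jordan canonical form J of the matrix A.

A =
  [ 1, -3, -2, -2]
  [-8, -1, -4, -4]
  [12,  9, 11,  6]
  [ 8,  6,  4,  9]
J_2(5) ⊕ J_1(5) ⊕ J_1(5)

The characteristic polynomial is
  det(x·I − A) = x^4 - 20*x^3 + 150*x^2 - 500*x + 625 = (x - 5)^4

Eigenvalues and multiplicities (the geometric multiplicity of λ is n − rank(A − λI), which equals the number of Jordan blocks for λ):
  λ = 5: algebraic multiplicity = 4, geometric multiplicity = 3

Determining the block sizes for each eigenvalue:
  λ = 5: 3 blocks summing to 4 forces exactly one block of size 2 and the rest size 1 → block sizes [2, 1, 1]

Assembling the blocks gives a Jordan form
J =
  [5, 1, 0, 0]
  [0, 5, 0, 0]
  [0, 0, 5, 0]
  [0, 0, 0, 5]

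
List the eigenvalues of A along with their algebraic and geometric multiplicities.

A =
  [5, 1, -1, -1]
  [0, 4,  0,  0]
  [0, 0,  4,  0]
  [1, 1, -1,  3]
λ = 4: alg = 4, geom = 3

Step 1 — factor the characteristic polynomial to read off the algebraic multiplicities:
  χ_A(x) = (x - 4)^4

Step 2 — compute geometric multiplicities via the rank-nullity identity g(λ) = n − rank(A − λI):
  rank(A − (4)·I) = 1, so dim ker(A − (4)·I) = n − 1 = 3

Summary:
  λ = 4: algebraic multiplicity = 4, geometric multiplicity = 3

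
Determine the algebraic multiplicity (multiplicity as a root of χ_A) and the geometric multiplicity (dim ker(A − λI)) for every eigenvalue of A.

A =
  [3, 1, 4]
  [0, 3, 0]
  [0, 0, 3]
λ = 3: alg = 3, geom = 2

Step 1 — factor the characteristic polynomial to read off the algebraic multiplicities:
  χ_A(x) = (x - 3)^3

Step 2 — compute geometric multiplicities via the rank-nullity identity g(λ) = n − rank(A − λI):
  rank(A − (3)·I) = 1, so dim ker(A − (3)·I) = n − 1 = 2

Summary:
  λ = 3: algebraic multiplicity = 3, geometric multiplicity = 2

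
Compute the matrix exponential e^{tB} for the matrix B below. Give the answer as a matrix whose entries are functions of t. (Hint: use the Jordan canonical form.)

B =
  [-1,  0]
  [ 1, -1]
e^{tB} =
  [exp(-t), 0]
  [t*exp(-t), exp(-t)]

Strategy: write B = P · J · P⁻¹ where J is a Jordan canonical form, so e^{tB} = P · e^{tJ} · P⁻¹, and e^{tJ} can be computed block-by-block.

B has Jordan form
J =
  [-1,  1]
  [ 0, -1]
(up to reordering of blocks).

Per-block formulas:
  For a 2×2 Jordan block J_2(-1): exp(t · J_2(-1)) = e^(-1t)·(I + t·N), where N is the 2×2 nilpotent shift.

After assembling e^{tJ} and conjugating by P, we get:

e^{tB} =
  [exp(-t), 0]
  [t*exp(-t), exp(-t)]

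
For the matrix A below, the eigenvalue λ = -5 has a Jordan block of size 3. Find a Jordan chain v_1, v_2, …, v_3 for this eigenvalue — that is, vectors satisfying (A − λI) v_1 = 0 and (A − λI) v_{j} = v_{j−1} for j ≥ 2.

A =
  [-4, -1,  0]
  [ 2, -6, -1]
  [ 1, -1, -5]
A Jordan chain for λ = -5 of length 3:
v_1 = (-1, -1, -1)ᵀ
v_2 = (1, 2, 1)ᵀ
v_3 = (1, 0, 0)ᵀ

Let N = A − (-5)·I. We want v_3 with N^3 v_3 = 0 but N^2 v_3 ≠ 0; then v_{j-1} := N · v_j for j = 3, …, 2.

Pick v_3 = (1, 0, 0)ᵀ.
Then v_2 = N · v_3 = (1, 2, 1)ᵀ.
Then v_1 = N · v_2 = (-1, -1, -1)ᵀ.

Sanity check: (A − (-5)·I) v_1 = (0, 0, 0)ᵀ = 0. ✓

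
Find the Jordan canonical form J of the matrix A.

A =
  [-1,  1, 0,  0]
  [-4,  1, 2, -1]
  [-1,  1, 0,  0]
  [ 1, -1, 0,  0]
J_3(0) ⊕ J_1(0)

The characteristic polynomial is
  det(x·I − A) = x^4

Eigenvalues and multiplicities (the geometric multiplicity of λ is n − rank(A − λI), which equals the number of Jordan blocks for λ):
  λ = 0: algebraic multiplicity = 4, geometric multiplicity = 2

Determining the block sizes for each eigenvalue:
  λ = 0: with am = 4 and gm = 2, the partition is not yet determined (e.g. several partitions of 4 into 2 parts exist). Let N = A − (0)·I. Computing rank(N^1) = 2, rank(N^2) = 1, rank(N^3) = 0; the number of blocks of size ≥ j is rank(N^{j−1}) − rank(N^j), giving [2, 1, 1]. So we have 1 block(s) of size 3, 1 block(s) of size 1 → block sizes [3, 1]

Assembling the blocks gives a Jordan form
J =
  [0, 1, 0, 0]
  [0, 0, 1, 0]
  [0, 0, 0, 0]
  [0, 0, 0, 0]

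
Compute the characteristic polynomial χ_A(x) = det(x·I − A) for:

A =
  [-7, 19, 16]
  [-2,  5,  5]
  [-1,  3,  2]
x^3

Expanding det(x·I − A) (e.g. by cofactor expansion or by noting that A is similar to its Jordan form J, which has the same characteristic polynomial as A) gives
  χ_A(x) = x^3
which factors as x^3. The eigenvalues (with algebraic multiplicities) are λ = 0 with multiplicity 3.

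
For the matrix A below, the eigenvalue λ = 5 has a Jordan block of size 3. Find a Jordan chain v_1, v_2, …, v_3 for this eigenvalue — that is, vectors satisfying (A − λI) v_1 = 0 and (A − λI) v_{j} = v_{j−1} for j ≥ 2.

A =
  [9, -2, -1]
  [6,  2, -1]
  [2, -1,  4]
A Jordan chain for λ = 5 of length 3:
v_1 = (2, 4, 0)ᵀ
v_2 = (4, 6, 2)ᵀ
v_3 = (1, 0, 0)ᵀ

Let N = A − (5)·I. We want v_3 with N^3 v_3 = 0 but N^2 v_3 ≠ 0; then v_{j-1} := N · v_j for j = 3, …, 2.

Pick v_3 = (1, 0, 0)ᵀ.
Then v_2 = N · v_3 = (4, 6, 2)ᵀ.
Then v_1 = N · v_2 = (2, 4, 0)ᵀ.

Sanity check: (A − (5)·I) v_1 = (0, 0, 0)ᵀ = 0. ✓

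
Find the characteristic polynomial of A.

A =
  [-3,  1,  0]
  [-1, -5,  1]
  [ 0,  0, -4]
x^3 + 12*x^2 + 48*x + 64

Expanding det(x·I − A) (e.g. by cofactor expansion or by noting that A is similar to its Jordan form J, which has the same characteristic polynomial as A) gives
  χ_A(x) = x^3 + 12*x^2 + 48*x + 64
which factors as (x + 4)^3. The eigenvalues (with algebraic multiplicities) are λ = -4 with multiplicity 3.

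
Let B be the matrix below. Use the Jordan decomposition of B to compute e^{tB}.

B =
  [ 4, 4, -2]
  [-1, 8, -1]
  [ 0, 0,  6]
e^{tB} =
  [-2*t*exp(6*t) + exp(6*t), 4*t*exp(6*t), -2*t*exp(6*t)]
  [-t*exp(6*t), 2*t*exp(6*t) + exp(6*t), -t*exp(6*t)]
  [0, 0, exp(6*t)]

Strategy: write B = P · J · P⁻¹ where J is a Jordan canonical form, so e^{tB} = P · e^{tJ} · P⁻¹, and e^{tJ} can be computed block-by-block.

B has Jordan form
J =
  [6, 1, 0]
  [0, 6, 0]
  [0, 0, 6]
(up to reordering of blocks).

Per-block formulas:
  For a 2×2 Jordan block J_2(6): exp(t · J_2(6)) = e^(6t)·(I + t·N), where N is the 2×2 nilpotent shift.
  For a 1×1 block at λ = 6: exp(t · [6]) = [e^(6t)].

After assembling e^{tJ} and conjugating by P, we get:

e^{tB} =
  [-2*t*exp(6*t) + exp(6*t), 4*t*exp(6*t), -2*t*exp(6*t)]
  [-t*exp(6*t), 2*t*exp(6*t) + exp(6*t), -t*exp(6*t)]
  [0, 0, exp(6*t)]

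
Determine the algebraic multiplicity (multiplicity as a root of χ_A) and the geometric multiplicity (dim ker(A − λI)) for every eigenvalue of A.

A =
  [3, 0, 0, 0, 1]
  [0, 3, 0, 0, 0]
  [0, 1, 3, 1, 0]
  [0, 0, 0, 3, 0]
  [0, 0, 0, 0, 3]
λ = 3: alg = 5, geom = 3

Step 1 — factor the characteristic polynomial to read off the algebraic multiplicities:
  χ_A(x) = (x - 3)^5

Step 2 — compute geometric multiplicities via the rank-nullity identity g(λ) = n − rank(A − λI):
  rank(A − (3)·I) = 2, so dim ker(A − (3)·I) = n − 2 = 3

Summary:
  λ = 3: algebraic multiplicity = 5, geometric multiplicity = 3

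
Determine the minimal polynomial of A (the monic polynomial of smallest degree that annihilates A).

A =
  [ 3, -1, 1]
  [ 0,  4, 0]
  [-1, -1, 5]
x^2 - 8*x + 16

The characteristic polynomial is χ_A(x) = (x - 4)^3, so the eigenvalues are known. The minimal polynomial is
  m_A(x) = Π_λ (x − λ)^{k_λ}
where k_λ is the size of the *largest* Jordan block for λ (equivalently, the smallest k with (A − λI)^k v = 0 for every generalised eigenvector v of λ).

  λ = 4: largest Jordan block has size 2, contributing (x − 4)^2

So m_A(x) = (x - 4)^2 = x^2 - 8*x + 16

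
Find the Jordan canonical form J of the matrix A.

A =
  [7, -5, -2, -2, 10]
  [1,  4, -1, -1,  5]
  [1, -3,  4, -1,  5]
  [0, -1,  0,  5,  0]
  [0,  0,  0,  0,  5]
J_3(5) ⊕ J_1(5) ⊕ J_1(5)

The characteristic polynomial is
  det(x·I − A) = x^5 - 25*x^4 + 250*x^3 - 1250*x^2 + 3125*x - 3125 = (x - 5)^5

Eigenvalues and multiplicities (the geometric multiplicity of λ is n − rank(A − λI), which equals the number of Jordan blocks for λ):
  λ = 5: algebraic multiplicity = 5, geometric multiplicity = 3

Determining the block sizes for each eigenvalue:
  λ = 5: with am = 5 and gm = 3, the partition is not yet determined (e.g. several partitions of 5 into 3 parts exist). Let N = A − (5)·I. Computing rank(N^1) = 2, rank(N^2) = 1, rank(N^3) = 0; the number of blocks of size ≥ j is rank(N^{j−1}) − rank(N^j), giving [3, 1, 1]. So we have 1 block(s) of size 3, 2 block(s) of size 1 → block sizes [3, 1, 1]

Assembling the blocks gives a Jordan form
J =
  [5, 1, 0, 0, 0]
  [0, 5, 1, 0, 0]
  [0, 0, 5, 0, 0]
  [0, 0, 0, 5, 0]
  [0, 0, 0, 0, 5]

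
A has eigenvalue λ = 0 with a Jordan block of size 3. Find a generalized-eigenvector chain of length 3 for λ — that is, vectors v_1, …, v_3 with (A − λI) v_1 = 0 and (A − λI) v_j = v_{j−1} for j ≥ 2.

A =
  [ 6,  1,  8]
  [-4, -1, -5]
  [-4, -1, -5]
A Jordan chain for λ = 0 of length 3:
v_1 = (-3, 2, 2)ᵀ
v_2 = (1, -1, -1)ᵀ
v_3 = (0, 1, 0)ᵀ

Let N = A − (0)·I. We want v_3 with N^3 v_3 = 0 but N^2 v_3 ≠ 0; then v_{j-1} := N · v_j for j = 3, …, 2.

Pick v_3 = (0, 1, 0)ᵀ.
Then v_2 = N · v_3 = (1, -1, -1)ᵀ.
Then v_1 = N · v_2 = (-3, 2, 2)ᵀ.

Sanity check: (A − (0)·I) v_1 = (0, 0, 0)ᵀ = 0. ✓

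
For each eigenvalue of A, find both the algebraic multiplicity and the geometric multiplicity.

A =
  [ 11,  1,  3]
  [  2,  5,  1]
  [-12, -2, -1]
λ = 5: alg = 3, geom = 1

Step 1 — factor the characteristic polynomial to read off the algebraic multiplicities:
  χ_A(x) = (x - 5)^3

Step 2 — compute geometric multiplicities via the rank-nullity identity g(λ) = n − rank(A − λI):
  rank(A − (5)·I) = 2, so dim ker(A − (5)·I) = n − 2 = 1

Summary:
  λ = 5: algebraic multiplicity = 3, geometric multiplicity = 1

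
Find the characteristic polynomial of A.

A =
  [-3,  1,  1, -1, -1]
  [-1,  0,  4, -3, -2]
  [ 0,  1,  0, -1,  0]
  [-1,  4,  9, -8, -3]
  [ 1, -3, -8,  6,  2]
x^5 + 9*x^4 + 32*x^3 + 56*x^2 + 48*x + 16

Expanding det(x·I − A) (e.g. by cofactor expansion or by noting that A is similar to its Jordan form J, which has the same characteristic polynomial as A) gives
  χ_A(x) = x^5 + 9*x^4 + 32*x^3 + 56*x^2 + 48*x + 16
which factors as (x + 1)*(x + 2)^4. The eigenvalues (with algebraic multiplicities) are λ = -2 with multiplicity 4, λ = -1 with multiplicity 1.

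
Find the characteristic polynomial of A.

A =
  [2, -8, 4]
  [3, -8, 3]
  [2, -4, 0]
x^3 + 6*x^2 + 12*x + 8

Expanding det(x·I − A) (e.g. by cofactor expansion or by noting that A is similar to its Jordan form J, which has the same characteristic polynomial as A) gives
  χ_A(x) = x^3 + 6*x^2 + 12*x + 8
which factors as (x + 2)^3. The eigenvalues (with algebraic multiplicities) are λ = -2 with multiplicity 3.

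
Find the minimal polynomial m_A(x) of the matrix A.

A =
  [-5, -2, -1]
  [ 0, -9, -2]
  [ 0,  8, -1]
x^2 + 10*x + 25

The characteristic polynomial is χ_A(x) = (x + 5)^3, so the eigenvalues are known. The minimal polynomial is
  m_A(x) = Π_λ (x − λ)^{k_λ}
where k_λ is the size of the *largest* Jordan block for λ (equivalently, the smallest k with (A − λI)^k v = 0 for every generalised eigenvector v of λ).

  λ = -5: largest Jordan block has size 2, contributing (x + 5)^2

So m_A(x) = (x + 5)^2 = x^2 + 10*x + 25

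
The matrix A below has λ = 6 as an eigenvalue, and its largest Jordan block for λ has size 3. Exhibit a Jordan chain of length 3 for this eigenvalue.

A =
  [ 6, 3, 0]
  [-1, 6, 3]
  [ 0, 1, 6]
A Jordan chain for λ = 6 of length 3:
v_1 = (-3, 0, -1)ᵀ
v_2 = (0, -1, 0)ᵀ
v_3 = (1, 0, 0)ᵀ

Let N = A − (6)·I. We want v_3 with N^3 v_3 = 0 but N^2 v_3 ≠ 0; then v_{j-1} := N · v_j for j = 3, …, 2.

Pick v_3 = (1, 0, 0)ᵀ.
Then v_2 = N · v_3 = (0, -1, 0)ᵀ.
Then v_1 = N · v_2 = (-3, 0, -1)ᵀ.

Sanity check: (A − (6)·I) v_1 = (0, 0, 0)ᵀ = 0. ✓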